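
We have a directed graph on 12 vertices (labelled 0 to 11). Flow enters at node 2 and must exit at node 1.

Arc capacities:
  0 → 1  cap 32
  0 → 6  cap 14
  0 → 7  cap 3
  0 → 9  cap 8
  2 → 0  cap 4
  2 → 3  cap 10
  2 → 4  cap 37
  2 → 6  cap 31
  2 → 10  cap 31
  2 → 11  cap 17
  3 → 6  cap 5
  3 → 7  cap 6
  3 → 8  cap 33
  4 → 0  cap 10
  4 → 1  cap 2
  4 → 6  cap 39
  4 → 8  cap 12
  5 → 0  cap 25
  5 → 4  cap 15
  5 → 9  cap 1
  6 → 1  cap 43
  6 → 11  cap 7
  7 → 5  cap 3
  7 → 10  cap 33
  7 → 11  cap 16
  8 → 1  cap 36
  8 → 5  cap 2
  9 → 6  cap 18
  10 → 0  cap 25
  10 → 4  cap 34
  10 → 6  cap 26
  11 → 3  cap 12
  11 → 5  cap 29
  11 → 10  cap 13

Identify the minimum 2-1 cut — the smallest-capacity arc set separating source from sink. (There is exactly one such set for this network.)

augment #1: 2→0→1 push 4
augment #2: 2→4→1 push 2
augment #3: 2→6→1 push 31
augment #4: 2→3→6→1 push 5
augment #5: 2→3→8→1 push 5
augment #6: 2→4→0→1 push 10
augment #7: 2→4→6→1 push 7
augment #8: 2→4→8→1 push 12
augment #9: 2→10→0→1 push 18
augment #10: 2→11→3→8→1 push 12
augment #11: 2→4→6→3→8→1 push 5
max flow = 111; residual-reachable set from 2 gives S-side
cut edges (S→T): {(0,1), (2,3), (4,1), (4,8), (6,1), (11,3)} total cap 111

Min-cut arcs: {(0,1), (2,3), (4,1), (4,8), (6,1), (11,3)} (total capacity 111)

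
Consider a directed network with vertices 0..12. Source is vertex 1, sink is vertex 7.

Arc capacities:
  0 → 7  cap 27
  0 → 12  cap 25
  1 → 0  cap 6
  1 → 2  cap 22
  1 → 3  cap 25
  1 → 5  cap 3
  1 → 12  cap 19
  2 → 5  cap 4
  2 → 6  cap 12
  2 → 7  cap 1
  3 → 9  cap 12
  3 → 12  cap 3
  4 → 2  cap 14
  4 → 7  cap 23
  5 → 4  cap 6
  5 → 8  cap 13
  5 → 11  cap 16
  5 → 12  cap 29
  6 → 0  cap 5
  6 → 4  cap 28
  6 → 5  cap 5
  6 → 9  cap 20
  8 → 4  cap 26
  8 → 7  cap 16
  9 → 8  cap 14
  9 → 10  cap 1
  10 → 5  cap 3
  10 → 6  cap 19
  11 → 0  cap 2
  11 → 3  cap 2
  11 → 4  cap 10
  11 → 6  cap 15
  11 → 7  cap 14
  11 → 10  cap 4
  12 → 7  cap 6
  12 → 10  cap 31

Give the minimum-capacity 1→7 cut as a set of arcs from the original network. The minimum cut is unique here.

Min-cut arcs: {(1,0), (1,5), (1,12), (2,5), (2,6), (2,7), (3,9), (3,12)} (total capacity 60)

augment #1: 1→0→7 push 6
augment #2: 1→2→7 push 1
augment #3: 1→12→7 push 6
augment #4: 1→5→4→7 push 3
augment #5: 1→2→5→4→7 push 3
augment #6: 1→2→5→8→7 push 1
augment #7: 1→2→6→0→7 push 5
augment #8: 1→2→6→4→7 push 7
augment #9: 1→3→9→8→7 push 12
augment #10: 1→12→10→5→8→7 push 3
augment #11: 1→12→10→6→4→7 push 10
augment #12: 1→3→12→10→6→5→11→7 push 3
max flow = 60; residual-reachable set from 1 gives S-side
cut edges (S→T): {(1,0), (1,5), (1,12), (2,5), (2,6), (2,7), (3,9), (3,12)} total cap 60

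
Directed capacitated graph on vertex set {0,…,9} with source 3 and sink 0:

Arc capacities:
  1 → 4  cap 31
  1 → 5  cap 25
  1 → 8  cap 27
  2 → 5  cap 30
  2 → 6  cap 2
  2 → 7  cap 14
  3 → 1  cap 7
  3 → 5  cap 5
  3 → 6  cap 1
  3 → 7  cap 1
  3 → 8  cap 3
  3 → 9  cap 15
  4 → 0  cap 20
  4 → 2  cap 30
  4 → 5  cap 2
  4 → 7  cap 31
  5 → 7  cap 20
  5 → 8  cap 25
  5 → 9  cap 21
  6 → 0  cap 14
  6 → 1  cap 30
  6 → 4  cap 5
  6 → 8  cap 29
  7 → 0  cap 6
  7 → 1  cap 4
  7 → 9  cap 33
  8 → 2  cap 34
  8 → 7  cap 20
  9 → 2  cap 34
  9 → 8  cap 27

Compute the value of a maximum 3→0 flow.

augment #1: 3→6→0 bottleneck 1, total now 1
augment #2: 3→7→0 bottleneck 1, total now 2
augment #3: 3→1→4→0 bottleneck 7, total now 9
augment #4: 3→5→7→0 bottleneck 5, total now 14
augment #5: 3→8→2→6→0 bottleneck 2, total now 16
augment #6: 3→8→7→1→4→0 bottleneck 1, total now 17
augment #7: 3→9→2→7→1→4→0 bottleneck 3, total now 20

Maximum flow value: 20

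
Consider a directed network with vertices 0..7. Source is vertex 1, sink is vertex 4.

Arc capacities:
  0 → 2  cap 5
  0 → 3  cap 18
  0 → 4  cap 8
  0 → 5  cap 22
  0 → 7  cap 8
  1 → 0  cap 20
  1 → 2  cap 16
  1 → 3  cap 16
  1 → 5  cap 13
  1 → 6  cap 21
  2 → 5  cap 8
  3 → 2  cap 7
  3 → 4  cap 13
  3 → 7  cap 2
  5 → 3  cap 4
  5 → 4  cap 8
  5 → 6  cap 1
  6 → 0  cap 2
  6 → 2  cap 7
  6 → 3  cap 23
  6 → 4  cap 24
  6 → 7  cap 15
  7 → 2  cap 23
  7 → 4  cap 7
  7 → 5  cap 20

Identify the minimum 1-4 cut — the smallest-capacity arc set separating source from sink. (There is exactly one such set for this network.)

Min-cut arcs: {(0,4), (1,6), (3,4), (5,4), (5,6), (7,4)} (total capacity 58)

augment #1: 1→0→4 push 8
augment #2: 1→3→4 push 13
augment #3: 1→5→4 push 8
augment #4: 1→6→4 push 21
augment #5: 1→0→7→4 push 7
augment #6: 1→5→6→4 push 1
max flow = 58; residual-reachable set from 1 gives S-side
cut edges (S→T): {(0,4), (1,6), (3,4), (5,4), (5,6), (7,4)} total cap 58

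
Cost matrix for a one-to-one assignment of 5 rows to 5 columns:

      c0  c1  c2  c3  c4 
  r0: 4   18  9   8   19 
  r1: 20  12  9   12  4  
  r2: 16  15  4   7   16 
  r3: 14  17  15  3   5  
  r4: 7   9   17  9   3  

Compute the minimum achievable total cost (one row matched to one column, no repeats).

Minimum assignment cost: 24

optimal assignment: row0→col0 (cost 4), row1→col4 (cost 4), row2→col2 (cost 4), row3→col3 (cost 3), row4→col1 (cost 9)
total = 4 + 4 + 4 + 3 + 9 = 24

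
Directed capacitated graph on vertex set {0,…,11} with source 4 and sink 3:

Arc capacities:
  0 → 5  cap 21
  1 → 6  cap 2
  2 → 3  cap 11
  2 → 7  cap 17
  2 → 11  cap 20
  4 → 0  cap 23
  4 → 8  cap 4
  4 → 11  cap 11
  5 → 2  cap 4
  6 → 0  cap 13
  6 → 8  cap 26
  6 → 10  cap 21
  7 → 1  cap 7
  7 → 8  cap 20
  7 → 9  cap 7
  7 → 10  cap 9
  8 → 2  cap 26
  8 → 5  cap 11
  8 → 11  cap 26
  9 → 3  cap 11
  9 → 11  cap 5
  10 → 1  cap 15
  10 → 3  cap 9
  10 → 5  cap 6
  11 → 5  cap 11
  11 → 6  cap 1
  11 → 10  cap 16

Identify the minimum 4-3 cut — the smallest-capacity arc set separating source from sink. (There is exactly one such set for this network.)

Min-cut arcs: {(4,8), (4,11), (5,2)} (total capacity 19)

augment #1: 4→8→2→3 push 4
augment #2: 4→11→10→3 push 9
augment #3: 4→0→5→2→3 push 4
augment #4: 4→11→6→8→2→3 push 1
augment #5: 4→11→10→1→6→8→2→3 push 1
max flow = 19; residual-reachable set from 4 gives S-side
cut edges (S→T): {(4,8), (4,11), (5,2)} total cap 19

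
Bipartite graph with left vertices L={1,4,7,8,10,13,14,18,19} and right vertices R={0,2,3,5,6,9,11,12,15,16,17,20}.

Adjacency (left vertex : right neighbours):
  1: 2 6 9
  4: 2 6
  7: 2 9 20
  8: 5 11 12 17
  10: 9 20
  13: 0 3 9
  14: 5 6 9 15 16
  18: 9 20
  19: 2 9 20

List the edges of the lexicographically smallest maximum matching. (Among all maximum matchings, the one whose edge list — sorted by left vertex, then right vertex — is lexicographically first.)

|M| = 7 (so the lex-smallest maximum matching has 7 edges)
process left vertices in ascending order; for each, take the smallest-labelled available neighbour that still permits 7 edges overall, or leave it unmatched if none does
lex-smallest matching: {1-2, 4-6, 7-9, 8-5, 10-20, 13-0, 14-15}

Lex-smallest maximum matching: {(1,2), (4,6), (7,9), (8,5), (10,20), (13,0), (14,15)}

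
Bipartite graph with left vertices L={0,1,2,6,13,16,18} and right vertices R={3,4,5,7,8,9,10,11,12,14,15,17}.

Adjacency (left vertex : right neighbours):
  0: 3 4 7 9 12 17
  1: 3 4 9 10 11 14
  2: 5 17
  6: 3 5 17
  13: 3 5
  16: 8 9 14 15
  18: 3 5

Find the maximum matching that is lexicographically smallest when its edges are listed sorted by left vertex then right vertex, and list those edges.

|M| = 6 (so the lex-smallest maximum matching has 6 edges)
process left vertices in ascending order; for each, take the smallest-labelled available neighbour that still permits 6 edges overall, or leave it unmatched if none does
lex-smallest matching: {0-4, 1-9, 2-5, 6-17, 13-3, 16-8}

Lex-smallest maximum matching: {(0,4), (1,9), (2,5), (6,17), (13,3), (16,8)}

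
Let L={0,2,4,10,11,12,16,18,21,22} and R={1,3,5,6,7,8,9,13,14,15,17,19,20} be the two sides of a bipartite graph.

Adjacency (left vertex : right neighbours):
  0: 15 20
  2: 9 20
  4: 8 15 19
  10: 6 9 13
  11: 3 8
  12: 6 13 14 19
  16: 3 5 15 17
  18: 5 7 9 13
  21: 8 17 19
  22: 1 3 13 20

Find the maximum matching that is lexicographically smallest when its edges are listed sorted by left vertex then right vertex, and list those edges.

|M| = 10 (so the lex-smallest maximum matching has 10 edges)
process left vertices in ascending order; for each, take the smallest-labelled available neighbour that still permits 10 edges overall, or leave it unmatched if none does
lex-smallest matching: {0-15, 2-9, 4-8, 10-6, 11-3, 12-13, 16-5, 18-7, 21-17, 22-1}

Lex-smallest maximum matching: {(0,15), (2,9), (4,8), (10,6), (11,3), (12,13), (16,5), (18,7), (21,17), (22,1)}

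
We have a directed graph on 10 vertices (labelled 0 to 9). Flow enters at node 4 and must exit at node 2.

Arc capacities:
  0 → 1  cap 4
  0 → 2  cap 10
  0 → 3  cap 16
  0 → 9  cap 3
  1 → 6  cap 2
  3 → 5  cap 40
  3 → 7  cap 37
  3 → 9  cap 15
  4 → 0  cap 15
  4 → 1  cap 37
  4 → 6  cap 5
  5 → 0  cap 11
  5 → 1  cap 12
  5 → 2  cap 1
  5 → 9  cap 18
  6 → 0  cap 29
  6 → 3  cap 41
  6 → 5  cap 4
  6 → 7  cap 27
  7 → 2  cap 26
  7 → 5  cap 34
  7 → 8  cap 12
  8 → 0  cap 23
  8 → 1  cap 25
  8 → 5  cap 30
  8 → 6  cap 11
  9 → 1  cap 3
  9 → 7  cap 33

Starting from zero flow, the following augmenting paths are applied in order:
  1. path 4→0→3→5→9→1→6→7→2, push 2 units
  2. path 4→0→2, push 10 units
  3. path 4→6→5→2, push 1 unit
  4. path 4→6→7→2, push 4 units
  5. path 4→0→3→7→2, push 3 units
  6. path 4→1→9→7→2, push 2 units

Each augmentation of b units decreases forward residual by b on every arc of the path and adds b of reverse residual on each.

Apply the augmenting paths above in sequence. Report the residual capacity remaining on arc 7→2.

after path 1 (4→0→3→5→9→1→6→7→2, push 2): res(7,2)=24
after path 2 (4→0→2, push 10): res(7,2)=24
after path 3 (4→6→5→2, push 1): res(7,2)=24
after path 4 (4→6→7→2, push 4): res(7,2)=20
after path 5 (4→0→3→7→2, push 3): res(7,2)=17
after path 6 (4→1→9→7→2, push 2): res(7,2)=15

Residual capacity of (7,2): 15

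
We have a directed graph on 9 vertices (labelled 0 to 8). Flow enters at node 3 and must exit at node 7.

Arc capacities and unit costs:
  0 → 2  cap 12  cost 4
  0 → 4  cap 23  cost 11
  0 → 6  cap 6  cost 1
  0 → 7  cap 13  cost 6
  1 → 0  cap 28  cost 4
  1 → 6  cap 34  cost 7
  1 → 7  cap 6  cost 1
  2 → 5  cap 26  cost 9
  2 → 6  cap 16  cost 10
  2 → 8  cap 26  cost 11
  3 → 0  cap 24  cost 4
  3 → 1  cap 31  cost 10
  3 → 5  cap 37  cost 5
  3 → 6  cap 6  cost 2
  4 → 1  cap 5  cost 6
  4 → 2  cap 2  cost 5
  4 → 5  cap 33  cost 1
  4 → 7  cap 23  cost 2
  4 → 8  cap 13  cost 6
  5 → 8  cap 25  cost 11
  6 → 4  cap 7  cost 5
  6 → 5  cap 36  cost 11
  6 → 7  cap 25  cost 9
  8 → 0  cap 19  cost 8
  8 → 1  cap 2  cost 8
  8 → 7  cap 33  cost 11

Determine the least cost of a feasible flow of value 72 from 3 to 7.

shortest-cost path #1: 3→6→4→7 push 6 @ unit cost 9 (adds 54)
shortest-cost path #2: 3→0→7 push 13 @ unit cost 10 (adds 130)
shortest-cost path #3: 3→1→7 push 6 @ unit cost 11 (adds 66)
shortest-cost path #4: 3→0→6→4→7 push 1 @ unit cost 12 (adds 12)
shortest-cost path #5: 3→0→6→7 push 5 @ unit cost 14 (adds 70)
shortest-cost path #6: 3→0→4→7 push 5 @ unit cost 17 (adds 85)
shortest-cost path #7: 3→1→6→7 push 20 @ unit cost 26 (adds 520)
shortest-cost path #8: 3→5→8→7 push 16 @ unit cost 27 (adds 432)
total cost = 1369

Minimum cost for 72 units: 1369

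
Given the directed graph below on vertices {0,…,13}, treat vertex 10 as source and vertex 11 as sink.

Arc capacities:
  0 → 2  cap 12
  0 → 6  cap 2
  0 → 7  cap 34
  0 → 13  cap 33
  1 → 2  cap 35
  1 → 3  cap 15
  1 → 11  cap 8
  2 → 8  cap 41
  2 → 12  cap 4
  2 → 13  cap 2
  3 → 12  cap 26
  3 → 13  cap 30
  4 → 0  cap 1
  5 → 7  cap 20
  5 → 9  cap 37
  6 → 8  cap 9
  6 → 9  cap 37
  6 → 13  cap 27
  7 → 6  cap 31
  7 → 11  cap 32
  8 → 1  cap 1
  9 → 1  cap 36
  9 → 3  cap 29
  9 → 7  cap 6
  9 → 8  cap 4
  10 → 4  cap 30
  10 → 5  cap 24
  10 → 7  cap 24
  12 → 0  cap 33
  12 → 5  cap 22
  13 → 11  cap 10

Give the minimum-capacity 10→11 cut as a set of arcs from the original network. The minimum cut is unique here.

augment #1: 10→7→11 push 24
augment #2: 10→5→7→11 push 8
augment #3: 10→4→0→13→11 push 1
augment #4: 10→5→9→1→11 push 8
augment #5: 10→5→7→6→13→11 push 8
max flow = 49; residual-reachable set from 10 gives S-side
cut edges (S→T): {(4,0), (10,5), (10,7)} total cap 49

Min-cut arcs: {(4,0), (10,5), (10,7)} (total capacity 49)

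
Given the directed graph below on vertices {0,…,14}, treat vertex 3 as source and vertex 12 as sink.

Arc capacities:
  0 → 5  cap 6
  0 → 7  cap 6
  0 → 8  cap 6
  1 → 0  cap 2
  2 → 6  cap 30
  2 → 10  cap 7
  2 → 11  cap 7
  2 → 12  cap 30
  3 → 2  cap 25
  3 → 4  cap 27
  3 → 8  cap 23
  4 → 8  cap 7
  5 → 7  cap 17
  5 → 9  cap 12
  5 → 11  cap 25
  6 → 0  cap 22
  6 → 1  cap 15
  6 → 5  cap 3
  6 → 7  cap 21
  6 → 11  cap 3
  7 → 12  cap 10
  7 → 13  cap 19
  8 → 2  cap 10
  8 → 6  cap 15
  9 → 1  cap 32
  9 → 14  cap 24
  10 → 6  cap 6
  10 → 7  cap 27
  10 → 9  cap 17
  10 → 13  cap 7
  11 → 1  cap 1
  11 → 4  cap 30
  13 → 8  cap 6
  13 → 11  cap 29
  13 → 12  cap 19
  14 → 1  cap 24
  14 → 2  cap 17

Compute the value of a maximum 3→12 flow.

augment #1: 3→2→12 bottleneck 25, total now 25
augment #2: 3→8→2→12 bottleneck 5, total now 30
augment #3: 3→8→6→7→12 bottleneck 10, total now 40
augment #4: 3→8→2→10→13→12 bottleneck 5, total now 45
augment #5: 3→8→6→7→13→12 bottleneck 3, total now 48
augment #6: 3→4→8→6→7→13→12 bottleneck 2, total now 50

Maximum flow value: 50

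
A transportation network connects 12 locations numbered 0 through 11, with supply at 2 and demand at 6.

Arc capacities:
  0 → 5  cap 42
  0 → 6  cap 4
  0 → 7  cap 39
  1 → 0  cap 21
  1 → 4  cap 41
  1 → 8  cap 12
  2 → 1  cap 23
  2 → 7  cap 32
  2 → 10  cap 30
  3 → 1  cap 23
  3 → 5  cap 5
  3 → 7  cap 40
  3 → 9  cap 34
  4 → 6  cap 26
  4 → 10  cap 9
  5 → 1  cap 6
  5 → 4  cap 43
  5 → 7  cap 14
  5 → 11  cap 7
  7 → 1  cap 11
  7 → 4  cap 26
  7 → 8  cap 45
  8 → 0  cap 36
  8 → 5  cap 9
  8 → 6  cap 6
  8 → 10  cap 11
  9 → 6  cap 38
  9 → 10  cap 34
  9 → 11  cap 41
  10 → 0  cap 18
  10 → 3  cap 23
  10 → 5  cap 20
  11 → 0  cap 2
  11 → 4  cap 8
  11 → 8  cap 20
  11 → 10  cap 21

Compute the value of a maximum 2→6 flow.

Maximum flow value: 59

augment #1: 2→1→0→6 bottleneck 4, total now 4
augment #2: 2→1→4→6 bottleneck 19, total now 23
augment #3: 2→7→4→6 bottleneck 7, total now 30
augment #4: 2→7→8→6 bottleneck 6, total now 36
augment #5: 2→10→3→9→6 bottleneck 23, total now 59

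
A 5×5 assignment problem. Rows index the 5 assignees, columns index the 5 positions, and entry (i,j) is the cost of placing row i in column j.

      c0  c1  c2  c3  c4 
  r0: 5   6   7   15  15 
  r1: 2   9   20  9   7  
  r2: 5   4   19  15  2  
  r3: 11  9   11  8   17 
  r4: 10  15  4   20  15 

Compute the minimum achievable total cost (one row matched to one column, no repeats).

optimal assignment: row0→col1 (cost 6), row1→col0 (cost 2), row2→col4 (cost 2), row3→col3 (cost 8), row4→col2 (cost 4)
total = 6 + 2 + 2 + 8 + 4 = 22

Minimum assignment cost: 22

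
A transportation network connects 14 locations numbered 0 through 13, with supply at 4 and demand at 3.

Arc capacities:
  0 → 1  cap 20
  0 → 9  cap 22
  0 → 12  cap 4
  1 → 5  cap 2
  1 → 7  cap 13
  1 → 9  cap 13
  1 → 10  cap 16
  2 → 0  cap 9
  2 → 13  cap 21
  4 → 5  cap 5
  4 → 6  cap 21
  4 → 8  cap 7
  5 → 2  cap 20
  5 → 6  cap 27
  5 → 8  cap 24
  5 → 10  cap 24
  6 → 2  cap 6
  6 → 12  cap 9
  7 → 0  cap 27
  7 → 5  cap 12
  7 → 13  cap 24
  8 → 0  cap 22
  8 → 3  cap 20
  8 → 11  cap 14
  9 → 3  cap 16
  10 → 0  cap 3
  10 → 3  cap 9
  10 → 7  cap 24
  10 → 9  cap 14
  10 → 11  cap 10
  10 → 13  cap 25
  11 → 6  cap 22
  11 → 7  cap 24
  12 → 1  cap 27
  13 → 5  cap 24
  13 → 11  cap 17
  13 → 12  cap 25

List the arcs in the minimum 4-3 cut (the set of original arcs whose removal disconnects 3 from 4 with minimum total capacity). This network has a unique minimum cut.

Min-cut arcs: {(4,5), (4,8), (6,2), (6,12)} (total capacity 27)

augment #1: 4→8→3 push 7
augment #2: 4→5→8→3 push 5
augment #3: 4→6→2→0→9→3 push 6
augment #4: 4→6→12→1→9→3 push 9
max flow = 27; residual-reachable set from 4 gives S-side
cut edges (S→T): {(4,5), (4,8), (6,2), (6,12)} total cap 27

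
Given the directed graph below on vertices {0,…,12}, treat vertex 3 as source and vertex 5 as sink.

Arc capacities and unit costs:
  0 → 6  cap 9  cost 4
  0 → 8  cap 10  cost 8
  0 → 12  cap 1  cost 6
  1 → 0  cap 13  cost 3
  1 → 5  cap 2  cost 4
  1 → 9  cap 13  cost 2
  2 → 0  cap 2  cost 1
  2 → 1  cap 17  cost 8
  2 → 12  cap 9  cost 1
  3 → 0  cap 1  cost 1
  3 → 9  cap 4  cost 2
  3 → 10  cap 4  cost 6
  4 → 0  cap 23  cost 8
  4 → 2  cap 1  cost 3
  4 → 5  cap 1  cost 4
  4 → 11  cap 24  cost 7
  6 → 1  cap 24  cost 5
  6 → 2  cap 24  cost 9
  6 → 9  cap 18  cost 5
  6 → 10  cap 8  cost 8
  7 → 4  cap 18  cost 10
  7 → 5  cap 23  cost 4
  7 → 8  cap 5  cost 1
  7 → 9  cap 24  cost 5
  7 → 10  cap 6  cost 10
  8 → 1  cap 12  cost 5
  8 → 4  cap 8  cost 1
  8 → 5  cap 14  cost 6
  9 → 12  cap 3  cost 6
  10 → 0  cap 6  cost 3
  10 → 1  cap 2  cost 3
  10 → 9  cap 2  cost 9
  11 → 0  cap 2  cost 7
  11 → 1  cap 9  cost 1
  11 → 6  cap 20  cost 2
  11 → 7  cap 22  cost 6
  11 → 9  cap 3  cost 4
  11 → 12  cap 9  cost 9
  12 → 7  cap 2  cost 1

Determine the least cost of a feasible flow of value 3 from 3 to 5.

shortest-cost path #1: 3→0→12→7→5 push 1 @ unit cost 12 (adds 12)
shortest-cost path #2: 3→10→1→5 push 2 @ unit cost 13 (adds 26)
total cost = 38

Minimum cost for 3 units: 38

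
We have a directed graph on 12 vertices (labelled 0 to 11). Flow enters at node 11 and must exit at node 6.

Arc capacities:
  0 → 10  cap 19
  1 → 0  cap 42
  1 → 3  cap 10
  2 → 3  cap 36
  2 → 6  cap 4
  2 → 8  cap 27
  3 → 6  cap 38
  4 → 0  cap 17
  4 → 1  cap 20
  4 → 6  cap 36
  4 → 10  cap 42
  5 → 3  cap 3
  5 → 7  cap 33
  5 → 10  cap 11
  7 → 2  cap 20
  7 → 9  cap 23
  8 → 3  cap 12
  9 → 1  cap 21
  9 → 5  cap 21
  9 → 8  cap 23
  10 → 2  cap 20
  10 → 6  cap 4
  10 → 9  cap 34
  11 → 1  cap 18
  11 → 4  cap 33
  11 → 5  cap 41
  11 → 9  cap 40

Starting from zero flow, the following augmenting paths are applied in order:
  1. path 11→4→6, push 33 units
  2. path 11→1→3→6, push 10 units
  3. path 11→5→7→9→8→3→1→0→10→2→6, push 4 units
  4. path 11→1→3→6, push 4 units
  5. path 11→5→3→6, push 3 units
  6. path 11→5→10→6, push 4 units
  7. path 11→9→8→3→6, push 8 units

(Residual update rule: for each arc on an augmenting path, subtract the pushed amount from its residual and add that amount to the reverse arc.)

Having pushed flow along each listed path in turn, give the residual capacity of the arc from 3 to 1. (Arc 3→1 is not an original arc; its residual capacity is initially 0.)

after path 1 (11→4→6, push 33): res(3,1)=0
after path 2 (11→1→3→6, push 10): res(3,1)=10
after path 3 (11→5→7→9→8→3→1→0→10→2→6, push 4): res(3,1)=6
after path 4 (11→1→3→6, push 4): res(3,1)=10
after path 5 (11→5→3→6, push 3): res(3,1)=10
after path 6 (11→5→10→6, push 4): res(3,1)=10
after path 7 (11→9→8→3→6, push 8): res(3,1)=10

Residual capacity of (3,1): 10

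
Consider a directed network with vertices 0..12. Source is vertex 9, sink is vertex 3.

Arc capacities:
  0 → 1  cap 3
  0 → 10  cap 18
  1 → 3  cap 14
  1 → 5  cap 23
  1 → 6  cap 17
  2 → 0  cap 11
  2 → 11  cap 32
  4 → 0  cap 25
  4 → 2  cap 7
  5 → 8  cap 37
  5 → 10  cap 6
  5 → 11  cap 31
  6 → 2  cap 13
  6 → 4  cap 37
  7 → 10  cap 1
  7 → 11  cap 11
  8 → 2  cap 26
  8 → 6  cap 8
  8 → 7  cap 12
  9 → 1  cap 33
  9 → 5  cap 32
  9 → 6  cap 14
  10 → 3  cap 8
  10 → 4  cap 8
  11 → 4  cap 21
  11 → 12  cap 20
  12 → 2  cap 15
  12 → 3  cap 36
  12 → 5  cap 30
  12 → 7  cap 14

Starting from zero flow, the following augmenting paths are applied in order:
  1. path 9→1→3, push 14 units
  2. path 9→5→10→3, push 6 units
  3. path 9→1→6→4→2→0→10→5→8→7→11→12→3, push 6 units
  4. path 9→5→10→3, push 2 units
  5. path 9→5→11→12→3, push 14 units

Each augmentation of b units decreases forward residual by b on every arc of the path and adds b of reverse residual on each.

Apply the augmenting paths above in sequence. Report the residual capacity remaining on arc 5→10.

after path 1 (9→1→3, push 14): res(5,10)=6
after path 2 (9→5→10→3, push 6): res(5,10)=0
after path 3 (9→1→6→4→2→0→10→5→8→7→11→12→3, push 6): res(5,10)=6
after path 4 (9→5→10→3, push 2): res(5,10)=4
after path 5 (9→5→11→12→3, push 14): res(5,10)=4

Residual capacity of (5,10): 4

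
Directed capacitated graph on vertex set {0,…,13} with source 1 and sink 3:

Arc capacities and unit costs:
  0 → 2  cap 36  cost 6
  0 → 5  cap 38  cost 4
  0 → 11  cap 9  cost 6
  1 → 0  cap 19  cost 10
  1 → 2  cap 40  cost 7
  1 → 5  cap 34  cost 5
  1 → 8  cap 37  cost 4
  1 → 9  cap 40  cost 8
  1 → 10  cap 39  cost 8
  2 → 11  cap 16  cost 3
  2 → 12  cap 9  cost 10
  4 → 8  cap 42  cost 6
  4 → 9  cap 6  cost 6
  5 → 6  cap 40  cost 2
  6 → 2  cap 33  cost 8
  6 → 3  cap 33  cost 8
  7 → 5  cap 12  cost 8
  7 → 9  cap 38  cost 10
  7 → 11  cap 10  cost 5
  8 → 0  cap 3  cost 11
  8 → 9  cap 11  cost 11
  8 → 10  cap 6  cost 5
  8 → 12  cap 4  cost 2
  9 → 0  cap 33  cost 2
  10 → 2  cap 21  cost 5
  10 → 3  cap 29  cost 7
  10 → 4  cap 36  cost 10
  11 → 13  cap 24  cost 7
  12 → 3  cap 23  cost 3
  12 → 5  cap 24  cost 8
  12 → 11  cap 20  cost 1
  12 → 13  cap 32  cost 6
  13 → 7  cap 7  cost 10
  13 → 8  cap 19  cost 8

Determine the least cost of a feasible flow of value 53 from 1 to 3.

shortest-cost path #1: 1→8→12→3 push 4 @ unit cost 9 (adds 36)
shortest-cost path #2: 1→5→6→3 push 33 @ unit cost 15 (adds 495)
shortest-cost path #3: 1→10→3 push 16 @ unit cost 15 (adds 240)
total cost = 771

Minimum cost for 53 units: 771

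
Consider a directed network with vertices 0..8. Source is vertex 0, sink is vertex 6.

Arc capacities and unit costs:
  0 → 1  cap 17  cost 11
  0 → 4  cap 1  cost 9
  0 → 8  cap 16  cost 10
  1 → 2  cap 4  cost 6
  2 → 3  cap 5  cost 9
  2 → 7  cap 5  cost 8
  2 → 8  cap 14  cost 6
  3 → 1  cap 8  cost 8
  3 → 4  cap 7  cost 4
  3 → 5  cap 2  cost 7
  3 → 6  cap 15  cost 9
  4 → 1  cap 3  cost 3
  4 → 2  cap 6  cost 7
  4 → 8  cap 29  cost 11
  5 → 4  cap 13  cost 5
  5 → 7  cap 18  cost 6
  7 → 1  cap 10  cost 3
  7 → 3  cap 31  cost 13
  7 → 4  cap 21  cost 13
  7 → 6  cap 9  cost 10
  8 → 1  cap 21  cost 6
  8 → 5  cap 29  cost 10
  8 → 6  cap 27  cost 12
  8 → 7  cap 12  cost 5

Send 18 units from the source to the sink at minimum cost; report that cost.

Minimum cost for 18 units: 419

shortest-cost path #1: 0→8→6 push 16 @ unit cost 22 (adds 352)
shortest-cost path #2: 0→4→8→6 push 1 @ unit cost 32 (adds 32)
shortest-cost path #3: 0→1→2→3→6 push 1 @ unit cost 35 (adds 35)
total cost = 419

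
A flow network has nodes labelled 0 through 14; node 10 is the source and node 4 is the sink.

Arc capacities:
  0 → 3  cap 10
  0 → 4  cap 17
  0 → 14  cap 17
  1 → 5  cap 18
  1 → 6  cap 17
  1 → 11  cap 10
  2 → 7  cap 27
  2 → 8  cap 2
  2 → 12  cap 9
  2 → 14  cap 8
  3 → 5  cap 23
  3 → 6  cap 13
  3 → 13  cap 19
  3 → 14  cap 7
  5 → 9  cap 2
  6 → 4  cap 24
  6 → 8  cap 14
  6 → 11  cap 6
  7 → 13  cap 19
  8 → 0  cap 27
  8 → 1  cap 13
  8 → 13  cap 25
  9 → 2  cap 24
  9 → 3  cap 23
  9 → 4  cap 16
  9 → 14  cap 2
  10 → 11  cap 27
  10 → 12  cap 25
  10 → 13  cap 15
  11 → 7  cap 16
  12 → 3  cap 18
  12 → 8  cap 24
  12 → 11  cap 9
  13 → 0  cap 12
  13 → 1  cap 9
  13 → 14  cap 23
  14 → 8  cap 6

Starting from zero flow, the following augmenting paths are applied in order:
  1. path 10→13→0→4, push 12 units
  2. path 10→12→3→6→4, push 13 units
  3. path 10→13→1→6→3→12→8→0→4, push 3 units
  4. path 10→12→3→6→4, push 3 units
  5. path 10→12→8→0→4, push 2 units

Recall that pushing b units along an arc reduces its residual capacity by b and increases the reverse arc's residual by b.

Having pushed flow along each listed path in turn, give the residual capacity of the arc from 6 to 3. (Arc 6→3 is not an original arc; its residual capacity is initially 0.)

after path 1 (10→13→0→4, push 12): res(6,3)=0
after path 2 (10→12→3→6→4, push 13): res(6,3)=13
after path 3 (10→13→1→6→3→12→8→0→4, push 3): res(6,3)=10
after path 4 (10→12→3→6→4, push 3): res(6,3)=13
after path 5 (10→12→8→0→4, push 2): res(6,3)=13

Residual capacity of (6,3): 13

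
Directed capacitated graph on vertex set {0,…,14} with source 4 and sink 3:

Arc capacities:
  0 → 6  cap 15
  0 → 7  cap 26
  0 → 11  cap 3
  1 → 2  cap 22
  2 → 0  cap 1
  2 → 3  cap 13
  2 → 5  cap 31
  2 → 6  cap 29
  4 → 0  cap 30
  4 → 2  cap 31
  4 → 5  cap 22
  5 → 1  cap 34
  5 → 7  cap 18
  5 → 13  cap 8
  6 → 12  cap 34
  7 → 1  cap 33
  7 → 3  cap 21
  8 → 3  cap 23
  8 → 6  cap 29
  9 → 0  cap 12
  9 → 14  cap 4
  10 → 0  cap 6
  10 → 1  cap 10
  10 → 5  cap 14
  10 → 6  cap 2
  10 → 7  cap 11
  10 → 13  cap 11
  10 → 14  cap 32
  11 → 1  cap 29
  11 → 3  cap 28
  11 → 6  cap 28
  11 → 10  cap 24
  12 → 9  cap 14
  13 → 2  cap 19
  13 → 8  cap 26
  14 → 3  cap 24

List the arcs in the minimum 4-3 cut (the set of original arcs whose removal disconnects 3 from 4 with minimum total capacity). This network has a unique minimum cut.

augment #1: 4→2→3 push 13
augment #2: 4→0→7→3 push 21
augment #3: 4→0→11→3 push 3
augment #4: 4→5→13→8→3 push 8
augment #5: 4→0→6→12→9→14→3 push 4
max flow = 49; residual-reachable set from 4 gives S-side
cut edges (S→T): {(0,11), (2,3), (5,13), (7,3), (9,14)} total cap 49

Min-cut arcs: {(0,11), (2,3), (5,13), (7,3), (9,14)} (total capacity 49)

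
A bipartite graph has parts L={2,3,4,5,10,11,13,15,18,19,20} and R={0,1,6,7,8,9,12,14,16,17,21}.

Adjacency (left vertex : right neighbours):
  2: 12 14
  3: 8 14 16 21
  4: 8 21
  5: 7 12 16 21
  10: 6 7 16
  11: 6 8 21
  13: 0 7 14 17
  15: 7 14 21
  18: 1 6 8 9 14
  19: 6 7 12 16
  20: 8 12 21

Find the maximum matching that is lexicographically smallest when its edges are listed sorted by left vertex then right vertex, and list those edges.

|M| = 9 (so the lex-smallest maximum matching has 9 edges)
process left vertices in ascending order; for each, take the smallest-labelled available neighbour that still permits 9 edges overall, or leave it unmatched if none does
lex-smallest matching: {2-12, 3-8, 4-21, 5-7, 10-6, 13-0, 15-14, 18-1, 19-16}

Lex-smallest maximum matching: {(2,12), (3,8), (4,21), (5,7), (10,6), (13,0), (15,14), (18,1), (19,16)}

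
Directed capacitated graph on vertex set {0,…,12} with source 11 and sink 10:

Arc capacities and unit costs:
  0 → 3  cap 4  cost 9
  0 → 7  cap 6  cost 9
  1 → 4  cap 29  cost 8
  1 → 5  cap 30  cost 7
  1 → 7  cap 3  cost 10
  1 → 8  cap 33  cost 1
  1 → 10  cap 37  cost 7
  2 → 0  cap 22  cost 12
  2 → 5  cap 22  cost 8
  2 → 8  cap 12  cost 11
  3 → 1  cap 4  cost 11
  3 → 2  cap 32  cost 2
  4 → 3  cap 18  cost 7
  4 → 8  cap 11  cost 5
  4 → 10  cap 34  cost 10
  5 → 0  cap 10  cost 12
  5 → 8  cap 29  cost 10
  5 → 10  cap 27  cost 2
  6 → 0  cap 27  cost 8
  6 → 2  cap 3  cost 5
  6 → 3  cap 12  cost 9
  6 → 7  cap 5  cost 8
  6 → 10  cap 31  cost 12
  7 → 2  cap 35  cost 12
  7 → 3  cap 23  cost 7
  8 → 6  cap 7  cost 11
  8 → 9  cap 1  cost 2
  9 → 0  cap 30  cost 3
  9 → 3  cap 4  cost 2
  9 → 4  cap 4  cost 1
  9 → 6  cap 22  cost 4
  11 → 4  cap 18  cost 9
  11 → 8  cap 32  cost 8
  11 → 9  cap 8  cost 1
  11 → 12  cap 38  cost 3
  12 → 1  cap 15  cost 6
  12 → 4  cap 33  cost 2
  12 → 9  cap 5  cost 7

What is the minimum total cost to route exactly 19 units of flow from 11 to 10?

shortest-cost path #1: 11→9→4→10 push 4 @ unit cost 12 (adds 48)
shortest-cost path #2: 11→12→4→10 push 15 @ unit cost 15 (adds 225)
total cost = 273

Minimum cost for 19 units: 273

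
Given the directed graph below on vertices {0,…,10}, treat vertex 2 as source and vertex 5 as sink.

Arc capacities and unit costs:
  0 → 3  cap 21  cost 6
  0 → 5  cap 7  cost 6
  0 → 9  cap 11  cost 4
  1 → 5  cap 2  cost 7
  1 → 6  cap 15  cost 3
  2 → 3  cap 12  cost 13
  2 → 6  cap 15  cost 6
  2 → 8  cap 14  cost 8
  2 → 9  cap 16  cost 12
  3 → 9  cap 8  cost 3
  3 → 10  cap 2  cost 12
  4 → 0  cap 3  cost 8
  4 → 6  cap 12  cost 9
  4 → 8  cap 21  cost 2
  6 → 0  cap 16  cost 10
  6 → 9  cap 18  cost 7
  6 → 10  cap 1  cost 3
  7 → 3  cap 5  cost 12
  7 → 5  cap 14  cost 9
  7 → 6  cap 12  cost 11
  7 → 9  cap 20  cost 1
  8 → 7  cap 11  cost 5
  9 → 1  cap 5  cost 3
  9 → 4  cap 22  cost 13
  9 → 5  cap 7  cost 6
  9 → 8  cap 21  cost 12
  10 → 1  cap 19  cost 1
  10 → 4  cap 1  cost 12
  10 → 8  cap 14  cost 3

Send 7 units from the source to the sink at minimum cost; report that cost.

shortest-cost path #1: 2→6→10→1→5 push 1 @ unit cost 17 (adds 17)
shortest-cost path #2: 2→9→5 push 6 @ unit cost 18 (adds 108)
total cost = 125

Minimum cost for 7 units: 125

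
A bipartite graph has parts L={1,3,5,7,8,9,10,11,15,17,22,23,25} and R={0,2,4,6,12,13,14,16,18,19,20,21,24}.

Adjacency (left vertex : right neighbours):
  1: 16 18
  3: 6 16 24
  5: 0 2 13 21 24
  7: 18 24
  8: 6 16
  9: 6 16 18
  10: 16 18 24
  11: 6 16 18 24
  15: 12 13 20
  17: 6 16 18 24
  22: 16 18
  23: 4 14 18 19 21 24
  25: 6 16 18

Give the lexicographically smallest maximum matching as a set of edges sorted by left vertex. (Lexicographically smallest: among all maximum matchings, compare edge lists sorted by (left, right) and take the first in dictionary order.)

|M| = 7 (so the lex-smallest maximum matching has 7 edges)
process left vertices in ascending order; for each, take the smallest-labelled available neighbour that still permits 7 edges overall, or leave it unmatched if none does
lex-smallest matching: {1-16, 3-6, 5-0, 7-18, 10-24, 15-12, 23-4}

Lex-smallest maximum matching: {(1,16), (3,6), (5,0), (7,18), (10,24), (15,12), (23,4)}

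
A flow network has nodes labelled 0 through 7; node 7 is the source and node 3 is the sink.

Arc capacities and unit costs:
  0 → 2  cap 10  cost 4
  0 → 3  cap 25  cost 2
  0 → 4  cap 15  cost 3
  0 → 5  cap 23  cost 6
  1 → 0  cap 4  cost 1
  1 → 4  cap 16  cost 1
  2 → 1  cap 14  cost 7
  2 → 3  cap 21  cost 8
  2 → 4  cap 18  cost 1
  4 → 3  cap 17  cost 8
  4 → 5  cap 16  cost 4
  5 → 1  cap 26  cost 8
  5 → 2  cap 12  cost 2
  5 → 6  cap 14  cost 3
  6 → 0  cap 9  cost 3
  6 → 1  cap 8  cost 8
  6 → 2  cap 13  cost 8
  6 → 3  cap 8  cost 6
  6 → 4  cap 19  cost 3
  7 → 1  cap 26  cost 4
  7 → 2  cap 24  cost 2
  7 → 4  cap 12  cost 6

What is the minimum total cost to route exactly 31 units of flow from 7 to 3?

Minimum cost for 31 units: 310

shortest-cost path #1: 7→1→0→3 push 4 @ unit cost 7 (adds 28)
shortest-cost path #2: 7→2→3 push 21 @ unit cost 10 (adds 210)
shortest-cost path #3: 7→2→4→3 push 3 @ unit cost 11 (adds 33)
shortest-cost path #4: 7→1→4→3 push 3 @ unit cost 13 (adds 39)
total cost = 310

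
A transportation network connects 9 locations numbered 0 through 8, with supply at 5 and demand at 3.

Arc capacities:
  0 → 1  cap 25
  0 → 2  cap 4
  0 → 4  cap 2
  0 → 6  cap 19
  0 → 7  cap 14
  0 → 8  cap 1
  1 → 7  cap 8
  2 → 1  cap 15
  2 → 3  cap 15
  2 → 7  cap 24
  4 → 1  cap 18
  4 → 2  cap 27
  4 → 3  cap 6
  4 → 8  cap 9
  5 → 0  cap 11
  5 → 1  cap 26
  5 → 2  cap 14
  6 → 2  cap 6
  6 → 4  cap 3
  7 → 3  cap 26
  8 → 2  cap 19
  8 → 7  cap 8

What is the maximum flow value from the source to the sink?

augment #1: 5→2→3 bottleneck 14, total now 14
augment #2: 5→0→2→3 bottleneck 1, total now 15
augment #3: 5→0→4→3 bottleneck 2, total now 17
augment #4: 5→0→7→3 bottleneck 8, total now 25
augment #5: 5→1→7→3 bottleneck 8, total now 33

Maximum flow value: 33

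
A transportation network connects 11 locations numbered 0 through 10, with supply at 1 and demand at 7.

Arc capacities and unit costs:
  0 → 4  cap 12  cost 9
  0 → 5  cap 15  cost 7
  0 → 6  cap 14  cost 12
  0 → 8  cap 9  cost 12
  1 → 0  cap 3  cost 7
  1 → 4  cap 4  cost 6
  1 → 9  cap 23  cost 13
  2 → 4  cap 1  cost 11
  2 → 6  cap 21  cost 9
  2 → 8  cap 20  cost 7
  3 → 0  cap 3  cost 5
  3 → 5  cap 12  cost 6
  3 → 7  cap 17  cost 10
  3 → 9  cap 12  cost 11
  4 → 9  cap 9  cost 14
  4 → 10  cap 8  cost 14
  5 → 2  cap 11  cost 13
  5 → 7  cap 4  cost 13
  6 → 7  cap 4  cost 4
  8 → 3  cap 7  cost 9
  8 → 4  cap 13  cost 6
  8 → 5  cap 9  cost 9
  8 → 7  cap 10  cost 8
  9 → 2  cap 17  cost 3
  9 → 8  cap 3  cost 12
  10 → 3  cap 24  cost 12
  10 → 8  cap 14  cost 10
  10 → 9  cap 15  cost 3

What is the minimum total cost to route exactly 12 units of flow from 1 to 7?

Minimum cost for 12 units: 346

shortest-cost path #1: 1→0→6→7 push 3 @ unit cost 23 (adds 69)
shortest-cost path #2: 1→9→2→6→7 push 1 @ unit cost 29 (adds 29)
shortest-cost path #3: 1→9→2→8→7 push 8 @ unit cost 31 (adds 248)
total cost = 346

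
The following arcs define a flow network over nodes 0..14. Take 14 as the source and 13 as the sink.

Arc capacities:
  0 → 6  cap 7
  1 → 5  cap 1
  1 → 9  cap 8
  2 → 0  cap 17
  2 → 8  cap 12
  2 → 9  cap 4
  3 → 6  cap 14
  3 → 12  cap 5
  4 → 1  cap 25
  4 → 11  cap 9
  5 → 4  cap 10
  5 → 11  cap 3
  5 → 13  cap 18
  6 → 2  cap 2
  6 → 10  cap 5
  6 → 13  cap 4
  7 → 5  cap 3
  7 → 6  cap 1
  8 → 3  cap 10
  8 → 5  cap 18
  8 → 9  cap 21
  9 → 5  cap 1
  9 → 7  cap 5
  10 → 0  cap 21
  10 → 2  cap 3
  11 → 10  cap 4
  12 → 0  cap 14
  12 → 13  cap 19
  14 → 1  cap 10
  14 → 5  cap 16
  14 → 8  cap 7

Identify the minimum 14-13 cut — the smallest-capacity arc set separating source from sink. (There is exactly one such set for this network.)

augment #1: 14→5→13 push 16
augment #2: 14→1→5→13 push 1
augment #3: 14→8→5→13 push 1
augment #4: 14→8→3→6→13 push 4
augment #5: 14→8→3→12→13 push 2
augment #6: 14→1→9→5→8→3→12→13 push 1
augment #7: 14→1→9→7→6→3→12→13 push 1
augment #8: 14→1→9→7→5→11→10→0→6→3→12→13 push 1
max flow = 27; residual-reachable set from 14 gives S-side
cut edges (S→T): {(3,12), (5,13), (6,13)} total cap 27

Min-cut arcs: {(3,12), (5,13), (6,13)} (total capacity 27)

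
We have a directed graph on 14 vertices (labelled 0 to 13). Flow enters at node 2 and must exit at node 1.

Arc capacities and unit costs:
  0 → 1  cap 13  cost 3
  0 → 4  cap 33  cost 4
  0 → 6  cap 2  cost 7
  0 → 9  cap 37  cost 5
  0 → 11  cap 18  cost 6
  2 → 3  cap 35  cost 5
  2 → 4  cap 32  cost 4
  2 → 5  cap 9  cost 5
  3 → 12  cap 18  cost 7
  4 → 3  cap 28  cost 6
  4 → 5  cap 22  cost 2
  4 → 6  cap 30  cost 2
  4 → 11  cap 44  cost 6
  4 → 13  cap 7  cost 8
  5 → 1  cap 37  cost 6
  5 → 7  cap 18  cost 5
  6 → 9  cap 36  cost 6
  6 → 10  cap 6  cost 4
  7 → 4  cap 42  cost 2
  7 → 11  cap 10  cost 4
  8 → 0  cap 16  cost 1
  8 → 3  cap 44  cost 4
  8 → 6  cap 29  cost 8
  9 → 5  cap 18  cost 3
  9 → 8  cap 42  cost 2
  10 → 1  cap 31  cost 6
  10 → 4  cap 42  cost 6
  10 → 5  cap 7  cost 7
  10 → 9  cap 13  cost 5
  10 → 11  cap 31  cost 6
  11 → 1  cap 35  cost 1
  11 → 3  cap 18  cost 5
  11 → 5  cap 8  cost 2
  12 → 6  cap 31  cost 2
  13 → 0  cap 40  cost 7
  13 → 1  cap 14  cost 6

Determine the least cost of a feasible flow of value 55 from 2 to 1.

Minimum cost for 55 units: 803

shortest-cost path #1: 2→5→1 push 9 @ unit cost 11 (adds 99)
shortest-cost path #2: 2→4→11→1 push 32 @ unit cost 11 (adds 352)
shortest-cost path #3: 2→3→12→6→10→1 push 6 @ unit cost 24 (adds 144)
shortest-cost path #4: 2→3→12→6→9→8→0→1 push 8 @ unit cost 26 (adds 208)
total cost = 803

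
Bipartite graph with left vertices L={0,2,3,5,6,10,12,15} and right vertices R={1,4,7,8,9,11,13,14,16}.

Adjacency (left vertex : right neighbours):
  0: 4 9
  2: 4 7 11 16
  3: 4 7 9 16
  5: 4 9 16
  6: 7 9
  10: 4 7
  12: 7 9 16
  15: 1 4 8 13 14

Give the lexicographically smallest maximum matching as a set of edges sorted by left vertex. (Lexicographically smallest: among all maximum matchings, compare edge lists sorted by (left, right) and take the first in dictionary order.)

Lex-smallest maximum matching: {(0,4), (2,11), (3,7), (5,9), (12,16), (15,1)}

|M| = 6 (so the lex-smallest maximum matching has 6 edges)
process left vertices in ascending order; for each, take the smallest-labelled available neighbour that still permits 6 edges overall, or leave it unmatched if none does
lex-smallest matching: {0-4, 2-11, 3-7, 5-9, 12-16, 15-1}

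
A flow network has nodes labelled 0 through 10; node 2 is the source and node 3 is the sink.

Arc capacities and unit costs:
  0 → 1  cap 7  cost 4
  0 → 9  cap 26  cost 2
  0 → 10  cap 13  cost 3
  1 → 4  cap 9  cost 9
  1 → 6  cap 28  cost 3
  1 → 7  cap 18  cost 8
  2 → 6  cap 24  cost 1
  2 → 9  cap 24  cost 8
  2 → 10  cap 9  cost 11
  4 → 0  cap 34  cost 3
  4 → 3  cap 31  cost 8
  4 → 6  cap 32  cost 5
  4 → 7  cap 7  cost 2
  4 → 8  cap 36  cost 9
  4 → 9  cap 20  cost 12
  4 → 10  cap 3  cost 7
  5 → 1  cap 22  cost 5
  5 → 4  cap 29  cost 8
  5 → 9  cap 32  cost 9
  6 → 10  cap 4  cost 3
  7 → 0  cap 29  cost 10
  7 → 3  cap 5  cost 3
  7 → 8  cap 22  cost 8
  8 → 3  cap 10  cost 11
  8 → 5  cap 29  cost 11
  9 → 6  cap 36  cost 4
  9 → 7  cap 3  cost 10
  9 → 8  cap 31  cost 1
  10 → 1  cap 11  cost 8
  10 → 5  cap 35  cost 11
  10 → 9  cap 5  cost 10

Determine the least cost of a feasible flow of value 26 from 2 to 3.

shortest-cost path #1: 2→9→8→3 push 10 @ unit cost 20 (adds 200)
shortest-cost path #2: 2→9→7→3 push 3 @ unit cost 21 (adds 63)
shortest-cost path #3: 2→6→10→1→7→3 push 2 @ unit cost 23 (adds 46)
shortest-cost path #4: 2→6→10→1→4→3 push 2 @ unit cost 29 (adds 58)
shortest-cost path #5: 2→10→1→4→3 push 7 @ unit cost 36 (adds 252)
shortest-cost path #6: 2→9→8→5→4→3 push 2 @ unit cost 36 (adds 72)
total cost = 691

Minimum cost for 26 units: 691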